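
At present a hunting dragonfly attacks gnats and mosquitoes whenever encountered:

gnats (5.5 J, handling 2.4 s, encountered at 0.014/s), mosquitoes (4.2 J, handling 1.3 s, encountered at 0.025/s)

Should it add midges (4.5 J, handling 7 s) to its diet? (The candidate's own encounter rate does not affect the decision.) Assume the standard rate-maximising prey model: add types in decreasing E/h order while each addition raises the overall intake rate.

Yes

Intake rate on the current diet: R = (0.014×5.5 + 0.025×4.2) / (1 + 0.014×2.4 + 0.025×1.3) = 0.182/1.066 = 0.1707 J/s.
Profitability of midges: 4.5/7 = 0.6429 J/s.
Since 0.6429 > R, including midges increases the long-run rate.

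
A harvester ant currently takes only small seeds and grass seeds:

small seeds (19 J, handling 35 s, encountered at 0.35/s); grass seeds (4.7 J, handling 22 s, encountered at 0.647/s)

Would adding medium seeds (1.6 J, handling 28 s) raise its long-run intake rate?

No

Intake rate on the current diet: R = (0.35×19 + 0.647×4.7) / (1 + 0.35×35 + 0.647×22) = 9.691/27.48 = 0.3526 J/s.
Profitability of medium seeds: 1.6/28 = 0.05714 J/s.
Since 0.05714 < R, time spent handling medium seeds is better spent searching.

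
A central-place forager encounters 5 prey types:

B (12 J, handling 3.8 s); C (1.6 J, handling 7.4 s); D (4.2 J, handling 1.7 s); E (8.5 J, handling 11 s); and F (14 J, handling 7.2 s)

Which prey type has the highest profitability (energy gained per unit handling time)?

In descending order of E/h:
B: 12/3.8 = 3.16 J/s
D: 4.2/1.7 = 2.47 J/s
F: 14/7.2 = 1.94 J/s
E: 8.5/11 = 0.773 J/s
C: 1.6/7.4 = 0.216 J/s

B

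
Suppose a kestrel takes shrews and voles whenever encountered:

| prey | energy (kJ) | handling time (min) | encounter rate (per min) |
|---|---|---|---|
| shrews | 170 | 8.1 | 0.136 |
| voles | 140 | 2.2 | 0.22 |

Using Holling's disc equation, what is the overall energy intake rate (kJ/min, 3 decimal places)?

Energy encountered per unit search time: 0.136×170 + 0.22×140 = 53.92 kJ/min.
Handling time per unit search time: 0.136×8.1 + 0.22×2.2 = 1.586.
Rate = 53.92/(1 + 1.586) = 20.85 kJ/min.

20.854 kJ/min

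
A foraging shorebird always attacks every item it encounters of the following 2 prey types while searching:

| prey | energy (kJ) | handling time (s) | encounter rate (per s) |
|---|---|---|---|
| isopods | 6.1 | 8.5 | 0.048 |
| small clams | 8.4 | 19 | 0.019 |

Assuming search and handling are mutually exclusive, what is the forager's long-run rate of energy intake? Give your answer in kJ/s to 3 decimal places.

R = Σλ_iE_i / (1 + Σλ_ih_i)
Numerator: 0.048×6.1 + 0.019×8.4 = 0.4524
Denominator: 1 + 0.048×8.5 + 0.019×19 = 1.769
R = 0.4524/1.769 = 0.2557 kJ/s

0.256 kJ/s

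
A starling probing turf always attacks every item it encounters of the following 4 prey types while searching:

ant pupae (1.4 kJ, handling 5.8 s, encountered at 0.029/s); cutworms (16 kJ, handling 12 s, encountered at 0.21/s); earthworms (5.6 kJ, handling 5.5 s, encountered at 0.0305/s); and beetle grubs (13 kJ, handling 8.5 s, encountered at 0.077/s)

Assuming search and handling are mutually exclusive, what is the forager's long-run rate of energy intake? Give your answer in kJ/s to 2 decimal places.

R = Σλ_iE_i / (1 + Σλ_ih_i)
Numerator: 0.029×1.4 + 0.21×16 + 0.0305×5.6 + 0.077×13 = 4.572
Denominator: 1 + 0.029×5.8 + 0.21×12 + 0.0305×5.5 + 0.077×8.5 = 4.51
R = 4.572/4.51 = 1.014 kJ/s

1.01 kJ/s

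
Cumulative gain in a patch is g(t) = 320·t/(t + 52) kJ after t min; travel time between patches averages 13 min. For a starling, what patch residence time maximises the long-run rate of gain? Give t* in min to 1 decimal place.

By the marginal value theorem, leave when the instantaneous gain rate g'(t) equals the habitat-wide average g(t)/(T + t).
g'(t) = 320·52/(t + 52)². Setting 320·52/(t+52)² = 320t/[(t+52)(13+t)] gives 52(13+t) = t(t+52), so t² = 52×13 = 676.
t* = √676 = 26 min.

26.0 min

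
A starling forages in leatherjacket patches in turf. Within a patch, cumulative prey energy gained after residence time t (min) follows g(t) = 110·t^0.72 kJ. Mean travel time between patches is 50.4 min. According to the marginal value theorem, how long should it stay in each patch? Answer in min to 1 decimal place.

129.6 min

Maximise g(t)/(T+t): set derivative to zero → g'(t)(T+t) = g(t).
g'(t) = 0.72·110·t^-0.28. Setting 0.72·110·t^-0.28 = 110·t^0.72/(50.4+t) gives 0.72(50.4+t) = t, so 0.28·t = 0.72×50.4.
t* = 0.72×50.4/0.28 = 129.6 min.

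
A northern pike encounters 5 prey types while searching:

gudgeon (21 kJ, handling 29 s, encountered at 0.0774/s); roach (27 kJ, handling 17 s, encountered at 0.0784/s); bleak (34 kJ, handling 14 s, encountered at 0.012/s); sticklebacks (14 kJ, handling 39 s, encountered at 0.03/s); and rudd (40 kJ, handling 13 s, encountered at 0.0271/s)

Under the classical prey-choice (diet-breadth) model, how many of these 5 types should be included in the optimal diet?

Rank by E/h (kJ/s): rudd 3.08, bleak 2.43, roach 1.59, gudgeon 0.724, sticklebacks 0.359. Include each in turn until the next type's E/h falls below the running intake rate.
Rate on top 1: 0.8016. bleak: 2.43 > 0.8016 → include.
Rate on top 2: 0.9814. roach: 1.59 > 0.9814 → include.
Rate on top 3: 1.265. gudgeon: 0.724 < 1.265 → exclude; stop.
Optimal diet: rudd, bleak, roach — 3 of 5 types.

3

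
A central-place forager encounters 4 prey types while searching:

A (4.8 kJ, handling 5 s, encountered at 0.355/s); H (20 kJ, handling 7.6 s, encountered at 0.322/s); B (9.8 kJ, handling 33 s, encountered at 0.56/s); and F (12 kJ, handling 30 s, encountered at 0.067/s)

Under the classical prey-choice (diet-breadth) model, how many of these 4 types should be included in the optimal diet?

E/h in descending order: H 2.63, A 0.96, F 0.4, B 0.297 kJ/s. The optimal diet is the largest prefix of this list for which every included type satisfies E_i/h_i > R on the types above it.
Rate on top 1: 1.868. A: 0.96 < 1.868 → exclude; stop.
Optimal diet: H — 1 of 4 types.

1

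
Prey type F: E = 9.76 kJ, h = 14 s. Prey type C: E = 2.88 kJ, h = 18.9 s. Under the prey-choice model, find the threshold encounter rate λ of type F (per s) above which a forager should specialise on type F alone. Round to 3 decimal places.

0.020 per s

The zero-one rule: include type C iff E₂/h₂ > λE₁/(1+λh₁). Equality gives the switch point.
λE₁h₂ = E₂ + λE₂h₁ ⇒ λ = E₂/(E₁h₂ − E₂h₁) = 2.88/(184.5 − 40.32) = 0.01998 per s.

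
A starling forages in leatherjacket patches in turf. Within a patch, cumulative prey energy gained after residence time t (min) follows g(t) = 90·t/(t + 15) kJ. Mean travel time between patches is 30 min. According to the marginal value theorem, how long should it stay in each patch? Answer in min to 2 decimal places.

Maximise g(t)/(T+t): set derivative to zero → g'(t)(T+t) = g(t).
g'(t) = 90·15/(t + 15)². Setting 90·15/(t+15)² = 90t/[(t+15)(30+t)] gives 15(30+t) = t(t+15), so t² = 15×30 = 450.
t* = √450 = 21.21 min.

21.21 min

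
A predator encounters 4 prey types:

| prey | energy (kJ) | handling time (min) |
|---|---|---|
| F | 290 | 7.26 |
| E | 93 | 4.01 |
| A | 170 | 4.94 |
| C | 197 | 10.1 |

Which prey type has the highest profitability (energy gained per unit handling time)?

F

In descending order of E/h:
F: 290/7.26 = 39.9 kJ/min
A: 170/4.94 = 34.4 kJ/min
E: 93/4.01 = 23.2 kJ/min
C: 197/10.1 = 19.5 kJ/min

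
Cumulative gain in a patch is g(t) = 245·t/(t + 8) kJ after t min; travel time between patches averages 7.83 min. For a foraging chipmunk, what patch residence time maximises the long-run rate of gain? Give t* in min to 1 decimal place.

7.9 min

Optimal t* satisfies g'(t*) = g(t*)/(T + t*).
g'(t) = 245·8/(t + 8)². Setting 245·8/(t+8)² = 245t/[(t+8)(7.83+t)] gives 8(7.83+t) = t(t+8), so t² = 8×7.83 = 62.64.
t* = √62.64 = 7.915 min.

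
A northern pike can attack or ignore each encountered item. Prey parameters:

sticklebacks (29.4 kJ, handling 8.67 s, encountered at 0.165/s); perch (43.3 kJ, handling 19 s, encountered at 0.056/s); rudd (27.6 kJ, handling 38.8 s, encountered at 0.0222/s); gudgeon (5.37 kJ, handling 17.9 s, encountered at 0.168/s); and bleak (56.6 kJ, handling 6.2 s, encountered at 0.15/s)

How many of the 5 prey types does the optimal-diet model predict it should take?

E/h in descending order: bleak 9.13, sticklebacks 3.39, perch 2.28, rudd 0.711, gudgeon 0.3 kJ/s. The optimal diet is the largest prefix of this list for which every included type satisfies E_i/h_i > R on the types above it.
Rate on top 1: 4.399. sticklebacks: 3.39 < 4.399 → exclude; stop.
Optimal diet: bleak — 1 of 5 types.

1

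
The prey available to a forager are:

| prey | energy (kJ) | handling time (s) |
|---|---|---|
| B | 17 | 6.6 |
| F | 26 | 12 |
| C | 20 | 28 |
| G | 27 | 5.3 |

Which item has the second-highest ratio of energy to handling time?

In descending order of E/h:
G: 27/5.3 = 5.09 kJ/s
B: 17/6.6 = 2.58 kJ/s
F: 26/12 = 2.17 kJ/s
C: 20/28 = 0.714 kJ/s

B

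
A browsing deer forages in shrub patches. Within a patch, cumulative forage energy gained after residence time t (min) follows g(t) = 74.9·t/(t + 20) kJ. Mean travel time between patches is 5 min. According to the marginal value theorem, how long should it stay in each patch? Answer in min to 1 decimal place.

10.0 min

Optimal t* satisfies g'(t*) = g(t*)/(T + t*).
g'(t) = 74.9·20/(t + 20)². Setting 74.9·20/(t+20)² = 74.9t/[(t+20)(5+t)] gives 20(5+t) = t(t+20), so t² = 20×5 = 100.
t* = √100 = 10 min.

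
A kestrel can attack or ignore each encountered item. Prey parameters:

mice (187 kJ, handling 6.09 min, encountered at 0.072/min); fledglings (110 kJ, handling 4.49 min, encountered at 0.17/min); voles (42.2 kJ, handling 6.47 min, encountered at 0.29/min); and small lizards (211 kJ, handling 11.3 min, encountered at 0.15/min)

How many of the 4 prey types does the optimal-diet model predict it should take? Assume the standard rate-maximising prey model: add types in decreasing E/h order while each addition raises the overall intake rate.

3

Rank by E/h (kJ/min): mice 30.7, fledglings 24.5, small lizards 18.7, voles 6.52. Include each in turn until the next type's E/h falls below the running intake rate.
Rate on top 1: 9.36. fledglings: 24.5 > 9.36 → include.
Rate on top 2: 14.61. small lizards: 18.7 > 14.61 → include.
Rate on top 3: 16.38. voles: 6.52 < 16.38 → exclude; stop.
Optimal diet: mice, fledglings, small lizards — 3 of 4 types.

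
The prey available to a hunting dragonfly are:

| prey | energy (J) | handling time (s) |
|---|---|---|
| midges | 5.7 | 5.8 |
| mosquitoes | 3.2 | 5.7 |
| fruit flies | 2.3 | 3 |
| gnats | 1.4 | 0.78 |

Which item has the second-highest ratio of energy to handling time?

midges

Profitability E/h (J/s): midges = 5.7/5.8 = 0.983, mosquitoes = 3.2/5.7 = 0.561, fruit flies = 2.3/3 = 0.767, gnats = 1.4/0.78 = 1.79.
Ranked: gnats > midges > fruit flies > mosquitoes.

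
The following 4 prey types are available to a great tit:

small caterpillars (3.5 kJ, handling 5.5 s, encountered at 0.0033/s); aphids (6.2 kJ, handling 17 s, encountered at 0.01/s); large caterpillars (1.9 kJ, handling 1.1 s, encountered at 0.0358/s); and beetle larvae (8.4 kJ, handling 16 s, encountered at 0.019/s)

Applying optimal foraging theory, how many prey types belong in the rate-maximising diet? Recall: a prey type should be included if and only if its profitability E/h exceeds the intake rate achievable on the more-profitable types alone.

Rank by E/h (kJ/s): large caterpillars 1.73, small caterpillars 0.636, beetle larvae 0.525, aphids 0.365. Include each in turn until the next type's E/h falls below the running intake rate.
Rate on top 1: 0.06544. small caterpillars: 0.636 > 0.06544 → include.
Rate on top 2: 0.07524. beetle larvae: 0.525 > 0.07524 → include.
Rate on top 3: 0.1757. aphids: 0.365 > 0.1757 → include.
Optimal diet: large caterpillars, small caterpillars, beetle larvae, aphids — 4 of 4 types.

4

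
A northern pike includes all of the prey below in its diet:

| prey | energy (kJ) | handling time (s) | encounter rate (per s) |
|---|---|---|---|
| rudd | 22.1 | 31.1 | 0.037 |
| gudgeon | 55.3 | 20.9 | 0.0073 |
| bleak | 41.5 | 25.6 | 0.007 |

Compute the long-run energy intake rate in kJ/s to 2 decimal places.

Energy encountered per unit search time: 0.037×22.1 + 0.0073×55.3 + 0.007×41.5 = 1.512 kJ/s.
Handling time per unit search time: 0.037×31.1 + 0.0073×20.9 + 0.007×25.6 = 1.482.
Rate = 1.512/(1 + 1.482) = 0.609 kJ/s.

0.61 kJ/s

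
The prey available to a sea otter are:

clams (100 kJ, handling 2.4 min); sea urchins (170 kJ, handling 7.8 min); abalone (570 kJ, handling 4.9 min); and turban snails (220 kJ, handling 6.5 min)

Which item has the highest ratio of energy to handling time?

Profitability E/h (kJ/min): clams = 100/2.4 = 41.7, sea urchins = 170/7.8 = 21.8, abalone = 570/4.9 = 116, turban snails = 220/6.5 = 33.8.
Ranked: abalone > clams > turban snails > sea urchins.

abalone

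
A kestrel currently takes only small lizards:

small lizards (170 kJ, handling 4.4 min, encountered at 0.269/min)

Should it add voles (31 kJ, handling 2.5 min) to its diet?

Intake rate on the current diet: R = (0.269×170) / (1 + 0.269×4.4) = 45.73/2.184 = 20.94 kJ/min.
Profitability of voles: 31/2.5 = 12.4 kJ/min.
Since 12.4 < R, time spent handling voles is better spent searching.

No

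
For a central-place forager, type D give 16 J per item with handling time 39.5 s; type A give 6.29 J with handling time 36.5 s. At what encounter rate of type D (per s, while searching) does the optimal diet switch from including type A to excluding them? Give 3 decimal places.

0.019 per s

Drop type A once their profitability E₂/h₂ falls below the rate achievable on type D alone: E₂/h₂ = λE₁/(1 + λh₁).
Solve for λ: λE₁h₂ = E₂(1 + λh₁) → λ(E₁h₂ − E₂h₁) = E₂ → λ = E₂/(E₁h₂ − E₂h₁).
λ = 6.29/(16×36.5 − 6.29×39.5) = 6.29/335.5 = 0.01875 per s.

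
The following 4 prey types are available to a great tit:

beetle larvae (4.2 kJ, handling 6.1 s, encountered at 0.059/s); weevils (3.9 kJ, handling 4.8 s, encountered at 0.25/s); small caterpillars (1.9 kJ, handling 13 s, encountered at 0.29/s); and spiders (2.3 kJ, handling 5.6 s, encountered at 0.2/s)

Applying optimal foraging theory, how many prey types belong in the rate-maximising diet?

2

E/h in descending order: weevils 0.812, beetle larvae 0.689, spiders 0.411, small caterpillars 0.146 kJ/s. The optimal diet is the largest prefix of this list for which every included type satisfies E_i/h_i > R on the types above it.
Rate on top 1: 0.4432. beetle larvae: 0.689 > 0.4432 → include.
Rate on top 2: 0.4777. spiders: 0.411 < 0.4777 → exclude; stop.
Optimal diet: weevils, beetle larvae — 2 of 4 types.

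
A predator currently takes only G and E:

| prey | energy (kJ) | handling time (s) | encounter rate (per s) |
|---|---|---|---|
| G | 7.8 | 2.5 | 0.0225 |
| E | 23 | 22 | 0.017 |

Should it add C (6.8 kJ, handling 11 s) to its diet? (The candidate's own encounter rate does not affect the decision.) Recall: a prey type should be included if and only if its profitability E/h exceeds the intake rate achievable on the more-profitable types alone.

Current rate: (0.0225×7.8 + 0.017×23)/(1 + 0.0225×2.5 + 0.017×22) = 0.3961 kJ/s.
Profitability of C: 6.8/11 = 0.6182 kJ/s.
Since 0.6182 > R, including C increases the long-run rate.

Yes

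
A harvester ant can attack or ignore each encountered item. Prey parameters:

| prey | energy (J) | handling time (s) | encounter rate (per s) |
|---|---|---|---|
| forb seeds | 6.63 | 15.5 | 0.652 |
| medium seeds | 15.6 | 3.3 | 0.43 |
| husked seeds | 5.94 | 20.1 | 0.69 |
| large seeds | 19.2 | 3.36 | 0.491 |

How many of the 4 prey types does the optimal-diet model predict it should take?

Profitabilities (E/h, J/s): large seeds 5.71, medium seeds 4.73, forb seeds 0.428, husked seeds 0.296. Add prey in this order while the next type's profitability exceeds the intake rate on those already taken.
Rate on top 1: 3.558. medium seeds: 4.73 > 3.558 → include.
Rate on top 2: 3.966. forb seeds: 0.428 < 3.966 → exclude; stop.
Optimal diet: large seeds, medium seeds — 2 of 4 types.

2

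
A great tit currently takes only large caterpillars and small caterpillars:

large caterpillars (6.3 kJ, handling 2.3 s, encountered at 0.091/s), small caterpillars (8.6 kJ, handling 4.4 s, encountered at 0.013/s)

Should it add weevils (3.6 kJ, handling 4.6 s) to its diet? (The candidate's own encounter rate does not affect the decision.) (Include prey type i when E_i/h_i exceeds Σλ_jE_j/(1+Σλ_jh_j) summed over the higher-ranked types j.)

On large caterpillars and small caterpillars alone, R = ΣλE/(1+Σλh) = 0.6851/1.266 = 0.5409 kJ/s.
Profitability of weevils: 3.6/4.6 = 0.7826 kJ/s.
Since 0.7826 > R, including weevils increases the long-run rate.

Yes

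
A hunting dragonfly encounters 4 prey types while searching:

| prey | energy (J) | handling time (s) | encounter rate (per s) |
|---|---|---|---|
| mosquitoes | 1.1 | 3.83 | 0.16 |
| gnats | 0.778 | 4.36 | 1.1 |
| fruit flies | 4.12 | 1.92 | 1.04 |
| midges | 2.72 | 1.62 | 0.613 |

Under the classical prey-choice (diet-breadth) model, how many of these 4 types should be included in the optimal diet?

2

Rank by E/h (J/s): fruit flies 2.15, midges 1.68, mosquitoes 0.287, gnats 0.178. Include each in turn until the next type's E/h falls below the running intake rate.
Rate on top 1: 1.43. midges: 1.68 > 1.43 → include.
Rate on top 2: 1.492. mosquitoes: 0.287 < 1.492 → exclude; stop.
Optimal diet: fruit flies, midges — 2 of 4 types.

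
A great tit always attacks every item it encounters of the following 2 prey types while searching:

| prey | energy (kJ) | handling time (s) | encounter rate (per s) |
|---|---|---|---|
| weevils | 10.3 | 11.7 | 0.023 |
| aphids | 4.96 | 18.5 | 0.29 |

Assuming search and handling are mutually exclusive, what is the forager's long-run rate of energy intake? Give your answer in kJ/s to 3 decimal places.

0.253 kJ/s

R = (0.023×10.3 + 0.29×4.96) / (1 + 0.023×11.7 + 0.29×18.5) = 1.675/6.634 = 0.2525 kJ/s.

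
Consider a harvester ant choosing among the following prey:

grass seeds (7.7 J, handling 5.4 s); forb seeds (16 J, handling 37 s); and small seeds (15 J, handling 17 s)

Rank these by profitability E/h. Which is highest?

grass seeds

In descending order of E/h:
grass seeds: 7.7/5.4 = 1.43 J/s
small seeds: 15/17 = 0.882 J/s
forb seeds: 16/37 = 0.432 J/s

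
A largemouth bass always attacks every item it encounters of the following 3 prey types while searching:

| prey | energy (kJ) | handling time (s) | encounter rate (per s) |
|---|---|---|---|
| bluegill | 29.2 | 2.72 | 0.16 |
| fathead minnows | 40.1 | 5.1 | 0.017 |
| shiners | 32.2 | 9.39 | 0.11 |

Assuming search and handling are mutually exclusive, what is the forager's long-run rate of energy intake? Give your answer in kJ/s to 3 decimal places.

3.482 kJ/s

R = (0.16×29.2 + 0.017×40.1 + 0.11×32.2) / (1 + 0.16×2.72 + 0.017×5.1 + 0.11×9.39) = 8.896/2.555 = 3.482 kJ/s.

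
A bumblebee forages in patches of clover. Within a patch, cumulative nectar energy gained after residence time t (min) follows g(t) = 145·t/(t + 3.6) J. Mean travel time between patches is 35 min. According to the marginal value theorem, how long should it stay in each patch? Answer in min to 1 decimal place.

11.2 min

Optimal t* satisfies g'(t*) = g(t*)/(T + t*).
g'(t) = 145·3.6/(t + 3.6)². Setting 145·3.6/(t+3.6)² = 145t/[(t+3.6)(35+t)] gives 3.6(35+t) = t(t+3.6), so t² = 3.6×35 = 126.
t* = √126 = 11.22 min.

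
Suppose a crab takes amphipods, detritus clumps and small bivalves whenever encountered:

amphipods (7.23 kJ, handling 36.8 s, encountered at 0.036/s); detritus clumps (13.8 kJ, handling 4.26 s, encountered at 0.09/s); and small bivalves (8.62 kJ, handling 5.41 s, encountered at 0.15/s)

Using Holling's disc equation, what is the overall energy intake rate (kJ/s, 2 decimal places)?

0.79 kJ/s

Energy encountered per unit search time: 0.036×7.23 + 0.09×13.8 + 0.15×8.62 = 2.795 kJ/s.
Handling time per unit search time: 0.036×36.8 + 0.09×4.26 + 0.15×5.41 = 2.52.
Rate = 2.795/(1 + 2.52) = 0.7942 kJ/s.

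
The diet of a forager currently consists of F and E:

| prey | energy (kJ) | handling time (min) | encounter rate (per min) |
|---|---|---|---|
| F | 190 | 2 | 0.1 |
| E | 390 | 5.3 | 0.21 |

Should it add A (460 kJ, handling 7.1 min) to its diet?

Yes

On F and E alone, R = ΣλE/(1+Σλh) = 100.9/2.313 = 43.62 kJ/min.
Profitability of A: 460/7.1 = 64.79 kJ/min.
64.79 > 43.62, so adding A raises the average — include it.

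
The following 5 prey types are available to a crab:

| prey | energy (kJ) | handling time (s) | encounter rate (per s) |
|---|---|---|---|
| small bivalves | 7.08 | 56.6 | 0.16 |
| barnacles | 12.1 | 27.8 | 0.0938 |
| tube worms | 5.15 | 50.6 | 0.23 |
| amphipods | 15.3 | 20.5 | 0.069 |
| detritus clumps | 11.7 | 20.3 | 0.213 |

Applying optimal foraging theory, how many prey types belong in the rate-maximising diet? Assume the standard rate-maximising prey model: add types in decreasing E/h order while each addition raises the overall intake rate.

Rank by E/h (kJ/s): amphipods 0.746, detritus clumps 0.576, barnacles 0.435, small bivalves 0.125, tube worms 0.102. Include each in turn until the next type's E/h falls below the running intake rate.
Rate on top 1: 0.4372. detritus clumps: 0.576 > 0.4372 → include.
Rate on top 2: 0.5265. barnacles: 0.435 < 0.5265 → exclude; stop.
Optimal diet: amphipods, detritus clumps — 2 of 5 types.

2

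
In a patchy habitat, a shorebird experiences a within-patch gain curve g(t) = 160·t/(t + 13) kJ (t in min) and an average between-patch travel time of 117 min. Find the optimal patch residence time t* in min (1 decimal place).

Optimal t* satisfies g'(t*) = g(t*)/(T + t*).
g'(t) = 160·13/(t + 13)². Setting 160·13/(t+13)² = 160t/[(t+13)(117+t)] gives 13(117+t) = t(t+13), so t² = 13×117 = 1521.
t* = √1521 = 39 min.

39.0 min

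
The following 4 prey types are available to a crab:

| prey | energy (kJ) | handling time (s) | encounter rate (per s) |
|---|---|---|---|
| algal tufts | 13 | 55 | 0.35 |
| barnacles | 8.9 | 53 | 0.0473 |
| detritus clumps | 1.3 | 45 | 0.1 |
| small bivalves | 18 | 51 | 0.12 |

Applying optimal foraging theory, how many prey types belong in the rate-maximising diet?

E/h in descending order: small bivalves 0.353, algal tufts 0.236, barnacles 0.168, detritus clumps 0.0289 kJ/s. The optimal diet is the largest prefix of this list for which every included type satisfies E_i/h_i > R on the types above it.
Rate on top 1: 0.3034. algal tufts: 0.236 < 0.3034 → exclude; stop.
Optimal diet: small bivalves — 1 of 4 types.

1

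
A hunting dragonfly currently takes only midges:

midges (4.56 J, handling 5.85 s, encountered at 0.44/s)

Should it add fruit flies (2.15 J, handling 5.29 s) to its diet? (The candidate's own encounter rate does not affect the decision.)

Intake rate on the current diet: R = (0.44×4.56) / (1 + 0.44×5.85) = 2.006/3.574 = 0.5614 J/s.
fruit flies: E/h = 2.15/5.29 = 0.4064 J/s.
Since 0.4064 < R, time spent handling fruit flies is better spent searching.

No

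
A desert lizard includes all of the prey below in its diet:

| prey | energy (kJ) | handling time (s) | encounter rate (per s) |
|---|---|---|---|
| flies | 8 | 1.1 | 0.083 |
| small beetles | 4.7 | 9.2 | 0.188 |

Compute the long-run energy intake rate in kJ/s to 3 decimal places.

0.549 kJ/s

R = Σλ_iE_i / (1 + Σλ_ih_i)
Numerator: 0.083×8 + 0.188×4.7 = 1.548
Denominator: 1 + 0.083×1.1 + 0.188×9.2 = 2.821
R = 1.548/2.821 = 0.5486 kJ/s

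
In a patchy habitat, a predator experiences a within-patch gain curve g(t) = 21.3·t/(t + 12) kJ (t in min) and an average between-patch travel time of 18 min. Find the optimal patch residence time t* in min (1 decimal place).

14.7 min

Maximise g(t)/(T+t): set derivative to zero → g'(t)(T+t) = g(t).
g'(t) = 21.3·12/(t + 12)². Setting 21.3·12/(t+12)² = 21.3t/[(t+12)(18+t)] gives 12(18+t) = t(t+12), so t² = 12×18 = 216.
t* = √216 = 14.7 min.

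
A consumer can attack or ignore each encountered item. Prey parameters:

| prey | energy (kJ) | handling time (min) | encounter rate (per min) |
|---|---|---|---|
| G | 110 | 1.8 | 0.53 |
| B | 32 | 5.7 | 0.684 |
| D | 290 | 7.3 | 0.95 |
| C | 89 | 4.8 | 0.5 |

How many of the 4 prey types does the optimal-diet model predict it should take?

Profitabilities (E/h, kJ/min): G 61.1, D 39.7, C 18.5, B 5.61. Add prey in this order while the next type's profitability exceeds the intake rate on those already taken.
Rate on top 1: 29.84. D: 39.7 > 29.84 → include.
Rate on top 2: 37.55. C: 18.5 < 37.55 → exclude; stop.
Optimal diet: G, D — 2 of 4 types.

2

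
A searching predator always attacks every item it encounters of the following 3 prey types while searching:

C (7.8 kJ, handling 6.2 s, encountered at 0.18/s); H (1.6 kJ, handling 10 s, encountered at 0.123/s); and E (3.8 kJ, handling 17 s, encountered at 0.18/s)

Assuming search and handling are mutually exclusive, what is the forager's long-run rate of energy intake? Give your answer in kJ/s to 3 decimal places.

R = (0.18×7.8 + 0.123×1.6 + 0.18×3.8) / (1 + 0.18×6.2 + 0.123×10 + 0.18×17) = 2.285/6.406 = 0.3567 kJ/s.

0.357 kJ/s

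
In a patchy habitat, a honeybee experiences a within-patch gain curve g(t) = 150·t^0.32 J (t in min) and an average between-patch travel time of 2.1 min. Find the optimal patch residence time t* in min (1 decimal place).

By the marginal value theorem, leave when the instantaneous gain rate g'(t) equals the habitat-wide average g(t)/(T + t).
g'(t) = 0.32·150·t^-0.68. Setting 0.32·150·t^-0.68 = 150·t^0.32/(2.1+t) gives 0.32(2.1+t) = t, so 0.68·t = 0.32×2.1.
t* = 0.32×2.1/0.68 = 0.9882 min.

1.0 min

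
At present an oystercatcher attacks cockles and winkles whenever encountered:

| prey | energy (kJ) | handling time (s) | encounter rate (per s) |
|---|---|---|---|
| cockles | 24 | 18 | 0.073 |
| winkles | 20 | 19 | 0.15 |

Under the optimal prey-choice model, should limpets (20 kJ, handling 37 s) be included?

No

On cockles and winkles alone, R = ΣλE/(1+Σλh) = 4.752/5.164 = 0.9202 kJ/s.
limpets: E/h = 20/37 = 0.5405 kJ/s.
Since 0.5405 < R, time spent handling limpets is better spent searching.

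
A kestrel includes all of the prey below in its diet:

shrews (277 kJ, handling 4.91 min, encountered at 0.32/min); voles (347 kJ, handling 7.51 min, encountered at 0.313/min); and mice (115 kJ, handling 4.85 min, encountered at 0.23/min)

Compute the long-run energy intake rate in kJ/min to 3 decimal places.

37.053 kJ/min

R = (0.32×277 + 0.313×347 + 0.23×115) / (1 + 0.32×4.91 + 0.313×7.51 + 0.23×4.85) = 223.7/6.037 = 37.05 kJ/min.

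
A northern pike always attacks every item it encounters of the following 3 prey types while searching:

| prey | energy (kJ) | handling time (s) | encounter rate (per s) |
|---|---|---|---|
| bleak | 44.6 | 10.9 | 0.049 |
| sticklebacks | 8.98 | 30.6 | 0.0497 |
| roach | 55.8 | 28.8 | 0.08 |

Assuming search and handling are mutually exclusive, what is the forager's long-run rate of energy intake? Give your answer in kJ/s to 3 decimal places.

Energy encountered per unit search time: 0.049×44.6 + 0.0497×8.98 + 0.08×55.8 = 7.096 kJ/s.
Handling time per unit search time: 0.049×10.9 + 0.0497×30.6 + 0.08×28.8 = 4.359.
Rate = 7.096/(1 + 4.359) = 1.324 kJ/s.

1.324 kJ/s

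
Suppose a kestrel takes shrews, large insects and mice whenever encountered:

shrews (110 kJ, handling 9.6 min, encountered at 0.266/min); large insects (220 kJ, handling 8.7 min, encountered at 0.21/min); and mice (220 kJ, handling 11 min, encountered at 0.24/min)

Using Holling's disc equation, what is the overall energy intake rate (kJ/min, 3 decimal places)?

R = Σλ_iE_i / (1 + Σλ_ih_i)
Numerator: 0.266×110 + 0.21×220 + 0.24×220 = 128.3
Denominator: 1 + 0.266×9.6 + 0.21×8.7 + 0.24×11 = 8.021
R = 128.3/8.021 = 15.99 kJ/min

15.991 kJ/min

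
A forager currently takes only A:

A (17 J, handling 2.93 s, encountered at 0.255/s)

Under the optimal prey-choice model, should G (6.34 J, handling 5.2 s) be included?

On A alone, R = ΣλE/(1+Σλh) = 4.335/1.747 = 2.481 J/s.
Profitability of G: 6.34/5.2 = 1.219 J/s.
1.219 < 2.481, so adding G would lower the average — exclude it.

No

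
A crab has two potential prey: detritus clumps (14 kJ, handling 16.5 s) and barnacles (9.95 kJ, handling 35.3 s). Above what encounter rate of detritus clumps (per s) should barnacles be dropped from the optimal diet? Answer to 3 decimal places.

0.030 per s

The zero-one rule: include barnacles iff E₂/h₂ > λE₁/(1+λh₁). Equality gives the switch point.
λE₁h₂ = E₂ + λE₂h₁ ⇒ λ = E₂/(E₁h₂ − E₂h₁) = 9.95/(494.2 − 164.2) = 0.03015 per s.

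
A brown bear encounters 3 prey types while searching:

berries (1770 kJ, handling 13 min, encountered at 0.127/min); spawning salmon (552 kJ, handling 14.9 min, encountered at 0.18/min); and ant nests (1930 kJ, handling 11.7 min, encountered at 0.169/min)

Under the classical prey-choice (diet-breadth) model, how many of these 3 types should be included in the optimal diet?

E/h in descending order: ant nests 165, berries 136, spawning salmon 37 kJ/min. The optimal diet is the largest prefix of this list for which every included type satisfies E_i/h_i > R on the types above it.
Rate on top 1: 109.6. berries: 136 > 109.6 → include.
Rate on top 2: 119. spawning salmon: 37 < 119 → exclude; stop.
Optimal diet: ant nests, berries — 2 of 3 types.

2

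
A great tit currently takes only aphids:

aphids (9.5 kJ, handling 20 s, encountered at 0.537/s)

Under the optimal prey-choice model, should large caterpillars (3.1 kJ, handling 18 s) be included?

No

Intake rate on the current diet: R = (0.537×9.5) / (1 + 0.537×20) = 5.102/11.74 = 0.4345 kJ/s.
Profitability of large caterpillars: 3.1/18 = 0.1722 kJ/s.
0.1722 < 0.4345, so adding large caterpillars would lower the average — exclude it.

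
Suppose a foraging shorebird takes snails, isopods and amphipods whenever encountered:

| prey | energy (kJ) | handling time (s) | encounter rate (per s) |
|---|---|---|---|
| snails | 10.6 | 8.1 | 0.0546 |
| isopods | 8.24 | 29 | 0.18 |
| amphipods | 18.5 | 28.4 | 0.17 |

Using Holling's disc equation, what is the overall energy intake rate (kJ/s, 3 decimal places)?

0.453 kJ/s

R = Σλ_iE_i / (1 + Σλ_ih_i)
Numerator: 0.0546×10.6 + 0.18×8.24 + 0.17×18.5 = 5.207
Denominator: 1 + 0.0546×8.1 + 0.18×29 + 0.17×28.4 = 11.49
R = 5.207/11.49 = 0.4532 kJ/s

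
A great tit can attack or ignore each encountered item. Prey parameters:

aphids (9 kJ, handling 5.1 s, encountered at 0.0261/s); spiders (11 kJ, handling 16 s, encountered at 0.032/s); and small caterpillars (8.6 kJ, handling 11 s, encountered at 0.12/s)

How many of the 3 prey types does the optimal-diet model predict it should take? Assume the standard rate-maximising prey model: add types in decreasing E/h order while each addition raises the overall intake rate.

E/h in descending order: aphids 1.76, small caterpillars 0.782, spiders 0.688 kJ/s. The optimal diet is the largest prefix of this list for which every included type satisfies E_i/h_i > R on the types above it.
Rate on top 1: 0.2073. small caterpillars: 0.782 > 0.2073 → include.
Rate on top 2: 0.5164. spiders: 0.688 > 0.5164 → include.
Optimal diet: aphids, small caterpillars, spiders — 3 of 3 types.

3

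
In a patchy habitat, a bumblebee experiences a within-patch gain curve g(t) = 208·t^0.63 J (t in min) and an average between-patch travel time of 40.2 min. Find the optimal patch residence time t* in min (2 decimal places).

Optimal t* satisfies g'(t*) = g(t*)/(T + t*).
g'(t) = 0.63·208·t^-0.37. Setting 0.63·208·t^-0.37 = 208·t^0.63/(40.2+t) gives 0.63(40.2+t) = t, so 0.37·t = 0.63×40.2.
t* = 0.63×40.2/0.37 = 68.45 min.

68.45 min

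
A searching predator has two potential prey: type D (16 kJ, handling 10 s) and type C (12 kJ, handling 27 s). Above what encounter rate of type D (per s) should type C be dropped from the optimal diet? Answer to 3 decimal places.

Drop type C once their profitability E₂/h₂ falls below the rate achievable on type D alone: E₂/h₂ = λE₁/(1 + λh₁).
Solve for λ: λE₁h₂ = E₂(1 + λh₁) → λ(E₁h₂ − E₂h₁) = E₂ → λ = E₂/(E₁h₂ − E₂h₁).
λ = 12/(16×27 − 12×10) = 12/312 = 0.03846 per s.

0.038 per s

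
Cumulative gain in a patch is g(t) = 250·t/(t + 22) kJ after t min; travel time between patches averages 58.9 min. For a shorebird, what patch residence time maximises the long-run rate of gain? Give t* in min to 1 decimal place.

36.0 min

Maximise g(t)/(T+t): set derivative to zero → g'(t)(T+t) = g(t).
g'(t) = 250·22/(t + 22)². Setting 250·22/(t+22)² = 250t/[(t+22)(58.9+t)] gives 22(58.9+t) = t(t+22), so t² = 22×58.9 = 1296.
t* = √1296 = 36 min.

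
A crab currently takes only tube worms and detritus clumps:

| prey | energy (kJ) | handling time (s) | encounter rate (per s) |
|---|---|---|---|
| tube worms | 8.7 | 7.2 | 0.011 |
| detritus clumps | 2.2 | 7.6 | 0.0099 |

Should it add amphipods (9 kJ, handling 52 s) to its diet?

Yes

Current rate: (0.011×8.7 + 0.0099×2.2)/(1 + 0.011×7.2 + 0.0099×7.6) = 0.1018 kJ/s.
amphipods: E/h = 9/52 = 0.1731 kJ/s.
0.1731 > 0.1018, so adding amphipods raises the average — include it.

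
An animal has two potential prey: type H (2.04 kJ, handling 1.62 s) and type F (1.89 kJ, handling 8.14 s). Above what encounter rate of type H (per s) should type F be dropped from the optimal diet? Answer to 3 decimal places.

0.140 per s

The zero-one rule: include type F iff E₂/h₂ > λE₁/(1+λh₁). Equality gives the switch point.
λE₁h₂ = E₂ + λE₂h₁ ⇒ λ = E₂/(E₁h₂ − E₂h₁) = 1.89/(16.61 − 3.062) = 0.1395 per s.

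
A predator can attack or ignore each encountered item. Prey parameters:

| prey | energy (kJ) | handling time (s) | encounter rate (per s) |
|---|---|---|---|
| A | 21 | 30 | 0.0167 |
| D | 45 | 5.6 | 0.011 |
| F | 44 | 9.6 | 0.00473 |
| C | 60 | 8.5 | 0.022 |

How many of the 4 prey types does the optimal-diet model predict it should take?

3

Profitabilities (E/h, kJ/s): D 8.04, C 7.06, F 4.58, A 0.7. Add prey in this order while the next type's profitability exceeds the intake rate on those already taken.
Rate on top 1: 0.4663. C: 7.06 > 0.4663 → include.
Rate on top 2: 1.454. F: 4.58 > 1.454 → include.
Rate on top 3: 1.563. A: 0.7 < 1.563 → exclude; stop.
Optimal diet: D, C, F — 3 of 4 types.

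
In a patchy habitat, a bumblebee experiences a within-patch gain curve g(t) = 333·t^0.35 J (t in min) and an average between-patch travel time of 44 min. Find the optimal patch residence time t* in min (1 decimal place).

23.7 min

By the marginal value theorem, leave when the instantaneous gain rate g'(t) equals the habitat-wide average g(t)/(T + t).
g'(t) = 0.35·333·t^-0.65. Setting 0.35·333·t^-0.65 = 333·t^0.35/(44+t) gives 0.35(44+t) = t, so 0.65·t = 0.35×44.
t* = 0.35×44/0.65 = 23.69 min.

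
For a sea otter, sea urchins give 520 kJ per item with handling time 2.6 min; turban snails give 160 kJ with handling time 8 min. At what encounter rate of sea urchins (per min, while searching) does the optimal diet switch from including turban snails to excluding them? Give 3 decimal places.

The zero-one rule: include turban snails iff E₂/h₂ > λE₁/(1+λh₁). Equality gives the switch point.
λE₁h₂ = E₂ + λE₂h₁ ⇒ λ = E₂/(E₁h₂ − E₂h₁) = 160/(4160 − 416) = 0.04274 per min.

0.043 per min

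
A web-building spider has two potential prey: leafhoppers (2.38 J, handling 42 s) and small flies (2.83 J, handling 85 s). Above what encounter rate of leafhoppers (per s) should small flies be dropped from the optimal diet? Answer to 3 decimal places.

At the threshold, the rate on leafhoppers alone equals the profitability of small flies: λ·2.38/(1 + λ·42) = 2.83/85 = 0.03329.
Rearranging, λ(2.38 − 0.03329×42) = 0.03329, so λ = 0.03329/0.9816 = 0.03392 per s.

0.034 per s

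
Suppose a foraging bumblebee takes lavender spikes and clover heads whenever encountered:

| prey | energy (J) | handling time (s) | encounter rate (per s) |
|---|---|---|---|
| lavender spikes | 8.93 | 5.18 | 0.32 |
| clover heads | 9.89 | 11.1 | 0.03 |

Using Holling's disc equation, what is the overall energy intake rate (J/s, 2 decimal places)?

R = (0.32×8.93 + 0.03×9.89) / (1 + 0.32×5.18 + 0.03×11.1) = 3.154/2.991 = 1.055 J/s.

1.05 J/s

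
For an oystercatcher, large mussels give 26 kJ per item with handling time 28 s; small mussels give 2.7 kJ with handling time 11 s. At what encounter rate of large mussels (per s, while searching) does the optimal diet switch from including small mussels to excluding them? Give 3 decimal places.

0.013 per s

Drop small mussels once their profitability E₂/h₂ falls below the rate achievable on large mussels alone: E₂/h₂ = λE₁/(1 + λh₁).
Solve for λ: λE₁h₂ = E₂(1 + λh₁) → λ(E₁h₂ − E₂h₁) = E₂ → λ = E₂/(E₁h₂ − E₂h₁).
λ = 2.7/(26×11 − 2.7×28) = 2.7/210.4 = 0.01283 per s.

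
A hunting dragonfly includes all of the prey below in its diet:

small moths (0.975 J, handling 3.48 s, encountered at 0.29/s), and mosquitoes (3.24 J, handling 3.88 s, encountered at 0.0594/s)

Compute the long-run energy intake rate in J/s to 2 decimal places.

0.21 J/s

R = (0.29×0.975 + 0.0594×3.24) / (1 + 0.29×3.48 + 0.0594×3.88) = 0.4752/2.24 = 0.2122 J/s.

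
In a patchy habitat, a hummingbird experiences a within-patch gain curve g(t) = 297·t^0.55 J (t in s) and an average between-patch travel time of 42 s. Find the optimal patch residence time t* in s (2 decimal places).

51.33 s

By the marginal value theorem, leave when the instantaneous gain rate g'(t) equals the habitat-wide average g(t)/(T + t).
g'(t) = 0.55·297·t^-0.45. Setting 0.55·297·t^-0.45 = 297·t^0.55/(42+t) gives 0.55(42+t) = t, so 0.45·t = 0.55×42.
t* = 0.55×42/0.45 = 51.33 s.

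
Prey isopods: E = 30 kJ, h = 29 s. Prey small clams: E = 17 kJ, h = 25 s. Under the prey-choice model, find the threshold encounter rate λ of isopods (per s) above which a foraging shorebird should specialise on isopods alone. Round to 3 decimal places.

Drop small clams once their profitability E₂/h₂ falls below the rate achievable on isopods alone: E₂/h₂ = λE₁/(1 + λh₁).
Solve for λ: λE₁h₂ = E₂(1 + λh₁) → λ(E₁h₂ − E₂h₁) = E₂ → λ = E₂/(E₁h₂ − E₂h₁).
λ = 17/(30×25 − 17×29) = 17/257 = 0.06615 per s.

0.066 per s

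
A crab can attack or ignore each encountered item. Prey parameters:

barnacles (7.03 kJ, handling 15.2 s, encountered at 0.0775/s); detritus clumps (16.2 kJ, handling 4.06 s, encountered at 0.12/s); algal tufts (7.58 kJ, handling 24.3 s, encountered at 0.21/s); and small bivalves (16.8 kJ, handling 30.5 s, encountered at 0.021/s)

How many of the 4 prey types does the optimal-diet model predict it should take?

E/h in descending order: detritus clumps 3.99, small bivalves 0.551, barnacles 0.463, algal tufts 0.312 kJ/s. The optimal diet is the largest prefix of this list for which every included type satisfies E_i/h_i > R on the types above it.
Rate on top 1: 1.307. small bivalves: 0.551 < 1.307 → exclude; stop.
Optimal diet: detritus clumps — 1 of 4 types.

1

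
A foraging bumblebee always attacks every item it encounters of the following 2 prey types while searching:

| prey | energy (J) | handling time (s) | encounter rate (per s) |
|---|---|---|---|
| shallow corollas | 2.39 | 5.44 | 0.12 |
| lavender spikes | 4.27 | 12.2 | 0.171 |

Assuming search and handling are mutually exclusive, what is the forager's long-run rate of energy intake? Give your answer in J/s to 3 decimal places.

R = Σλ_iE_i / (1 + Σλ_ih_i)
Numerator: 0.12×2.39 + 0.171×4.27 = 1.017
Denominator: 1 + 0.12×5.44 + 0.171×12.2 = 3.739
R = 1.017/3.739 = 0.272 J/s

0.272 J/s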